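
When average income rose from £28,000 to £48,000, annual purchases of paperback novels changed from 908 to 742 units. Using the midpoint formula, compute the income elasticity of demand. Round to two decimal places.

-0.38

ΔQ = -166, ΔI = 20000. Midpoints: Ī = 38,000, Q̄ = 825.0.
ε_I = (ΔQ/ΔI)(Ī/Q̄) = (-166/20000)(38000/825.0).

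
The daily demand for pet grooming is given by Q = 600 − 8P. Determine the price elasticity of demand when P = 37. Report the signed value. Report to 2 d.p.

-0.97

At P = 37, Q = 304.
dQ/dP = −8.
ε = (dQ/dP)(P/Q) = (-8)(37/304).
|ε| < 1, so demand is inelastic at this price.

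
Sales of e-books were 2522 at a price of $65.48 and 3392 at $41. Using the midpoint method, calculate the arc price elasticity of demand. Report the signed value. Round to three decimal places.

ΔQ = 3392 − 2522 = 870; ΔP = 41 − 65.48 = -24.48.
Midpoints: P̄ = 53.24, Q̄ = 2957.0.
ε = (ΔQ/ΔP)(P̄/Q̄) = (870/-24.48)(53.24/2957.0).

-0.640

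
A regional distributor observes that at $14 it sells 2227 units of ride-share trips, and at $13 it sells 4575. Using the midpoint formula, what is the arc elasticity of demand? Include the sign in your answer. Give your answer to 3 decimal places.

-9.320

ΔQ = 4575 − 2227 = 2348; ΔP = 13 − 14 = -1.
Midpoints: P̄ = 13.50, Q̄ = 3401.0.
ε = (ΔQ/ΔP)(P̄/Q̄) = (2348/-1)(13.50/3401.0).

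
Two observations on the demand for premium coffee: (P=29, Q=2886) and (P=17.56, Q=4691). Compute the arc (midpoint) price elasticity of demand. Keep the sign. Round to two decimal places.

ΔQ = 4691 − 2886 = 1805; ΔP = 17.56 − 29 = -11.44.
Midpoints: P̄ = 23.28, Q̄ = 3788.5.
ε = (ΔQ/ΔP)(P̄/Q̄) = (1805/-11.44)(23.28/3788.5).

-0.97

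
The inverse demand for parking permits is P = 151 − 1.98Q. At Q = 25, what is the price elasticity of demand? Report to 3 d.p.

-2.051

At Q = 25, P = 151 − 1.98(25) = 101.50.
dP/dQ = −1.98, so dQ/dP = 1/(−1.98) = -0.505.
ε = (dQ/dP)(P/Q) = (-0.505)(101.50/25).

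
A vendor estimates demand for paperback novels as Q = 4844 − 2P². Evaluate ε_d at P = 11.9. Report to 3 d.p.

At P = 11.9, Q = 4560.780.
dQ/dP = −4P = -47.600.
ε = (dQ/dP)(P/Q) = (-47.600)(11.9/4560.780).
|ε| < 1, so demand is inelastic at this price.

-0.124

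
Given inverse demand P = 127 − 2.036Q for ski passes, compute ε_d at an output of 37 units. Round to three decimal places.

-0.686

At Q = 37, P = 127 − 2.036(37) = 51.67.
dP/dQ = −2.036, so dQ/dP = 1/(−2.036) = -0.491.
ε = (dQ/dP)(P/Q) = (-0.491)(51.67/37).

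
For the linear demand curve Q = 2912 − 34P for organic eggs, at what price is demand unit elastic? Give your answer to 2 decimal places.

42.82

For linear demand Q = a − bP, ε = −bP/(a − bP). |ε| = 1 when bP = a − bP, i.e. P = a/(2b).
P = 2912/(2·34) = 2912/68 = 42.8235.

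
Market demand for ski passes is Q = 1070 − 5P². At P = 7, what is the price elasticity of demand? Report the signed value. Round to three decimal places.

-0.594

At P = 7, Q = 825.
dQ/dP = −10P = -70.
ε = (dQ/dP)(P/Q) = (-70)(7/825).
|ε| < 1, so demand is inelastic at this price.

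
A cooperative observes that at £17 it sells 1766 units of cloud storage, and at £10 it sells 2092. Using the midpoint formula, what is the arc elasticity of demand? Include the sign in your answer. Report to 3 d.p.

-0.326

ΔQ = 2092 − 1766 = 326; ΔP = 10 − 17 = -7.
Midpoints: P̄ = 13.50, Q̄ = 1929.0.
ε = (ΔQ/ΔP)(P̄/Q̄) = (326/-7)(13.50/1929.0).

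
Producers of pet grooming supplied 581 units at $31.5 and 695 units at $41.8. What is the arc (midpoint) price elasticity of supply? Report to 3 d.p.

0.636

ΔQ = 695 − 581 = 114; ΔP = 41.8 − 31.5 = 10.3.
Midpoints: P̄ = 36.65, Q̄ = 638.0.
ε_s = (ΔQ/ΔP)(P̄/Q̄) = (114/10.3)(36.65/638.0).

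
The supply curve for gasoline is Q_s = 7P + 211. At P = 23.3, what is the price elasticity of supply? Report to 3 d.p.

0.436

At P = 23.3, Q_s = 374.10.
dQ_s/dP = 7.
ε_s = (dQ_s/dP)(P/Q_s) = (7)(23.3/374.10).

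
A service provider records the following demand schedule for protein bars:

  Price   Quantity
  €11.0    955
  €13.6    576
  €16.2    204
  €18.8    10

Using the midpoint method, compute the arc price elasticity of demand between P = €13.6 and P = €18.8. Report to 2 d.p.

-6.02

At P = 13.6, Q = 576; at P = 18.8, Q = 10.
ΔQ = -566, ΔP = 5.2. Midpoints: P̄ = 16.20, Q̄ = 293.0.
ε = (ΔQ/ΔP)(P̄/Q̄) = (-566/5.2)(16.20/293.0).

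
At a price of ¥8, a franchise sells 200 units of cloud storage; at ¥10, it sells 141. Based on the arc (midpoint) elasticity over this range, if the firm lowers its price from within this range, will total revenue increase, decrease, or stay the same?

increase

Arc ε = (-59/2)(9.00/170.5) ≈ -1.557.
|ε| = 1.56 > 1, so demand is elastic. A price cut therefore raises total revenue.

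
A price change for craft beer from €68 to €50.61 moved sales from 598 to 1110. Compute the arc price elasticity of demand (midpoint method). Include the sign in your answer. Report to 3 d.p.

-2.045

ΔQ = 1110 − 598 = 512; ΔP = 50.61 − 68 = -17.39.
Midpoints: P̄ = 59.30, Q̄ = 854.0.
ε = (ΔQ/ΔP)(P̄/Q̄) = (512/-17.39)(59.30/854.0).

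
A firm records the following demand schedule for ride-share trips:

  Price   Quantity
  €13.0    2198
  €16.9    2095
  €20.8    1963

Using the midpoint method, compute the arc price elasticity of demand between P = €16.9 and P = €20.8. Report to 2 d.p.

At P = 16.9, Q = 2095; at P = 20.8, Q = 1963.
ΔQ = -132, ΔP = 3.9. Midpoints: P̄ = 18.85, Q̄ = 2029.0.
ε = (ΔQ/ΔP)(P̄/Q̄) = (-132/3.9)(18.85/2029.0).

-0.31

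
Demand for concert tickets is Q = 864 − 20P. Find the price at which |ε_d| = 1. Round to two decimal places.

21.60

For linear demand Q = a − bP, ε = −bP/(a − bP). |ε| = 1 when bP = a − bP, i.e. P = a/(2b).
P = 864/(2·20) = 864/40 = 21.6000.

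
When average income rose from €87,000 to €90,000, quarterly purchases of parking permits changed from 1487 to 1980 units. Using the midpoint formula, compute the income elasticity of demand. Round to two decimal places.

8.39

ΔQ = 493, ΔI = 3000. Midpoints: Ī = 88,500, Q̄ = 1733.5.
ε_I = (ΔQ/ΔI)(Ī/Q̄) = (493/3000)(88500/1733.5).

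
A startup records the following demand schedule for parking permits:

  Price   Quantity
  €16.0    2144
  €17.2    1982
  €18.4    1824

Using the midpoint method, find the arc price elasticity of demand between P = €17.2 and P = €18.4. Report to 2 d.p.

At P = 17.2, Q = 1982; at P = 18.4, Q = 1824.
ΔQ = -158, ΔP = 1.2. Midpoints: P̄ = 17.80, Q̄ = 1903.0.
ε = (ΔQ/ΔP)(P̄/Q̄) = (-158/1.2)(17.80/1903.0).

-1.23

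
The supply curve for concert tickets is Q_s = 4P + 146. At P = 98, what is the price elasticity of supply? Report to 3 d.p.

0.729

At P = 98, Q_s = 538.
dQ_s/dP = 4.
ε_s = (dQ_s/dP)(P/Q_s) = (4)(98/538).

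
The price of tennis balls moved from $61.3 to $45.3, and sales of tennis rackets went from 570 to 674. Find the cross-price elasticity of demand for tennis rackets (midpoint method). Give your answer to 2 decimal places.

-0.56

ΔQ_x = 674 − 570 = 104; ΔP_y = 45.3 − 61.3 = -16.
Midpoints: P̄_y = 53.30, Q̄_x = 622.0.
ε_xy = (ΔQ_x/ΔP_y)(P̄_y/Q̄_x) = (104/-16)(53.30/622.0).
ε_xy < 0, so the goods are complements.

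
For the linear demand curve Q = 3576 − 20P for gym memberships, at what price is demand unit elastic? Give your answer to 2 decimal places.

For linear demand Q = a − bP, ε = −bP/(a − bP). |ε| = 1 when bP = a − bP, i.e. P = a/(2b).
P = 3576/(2·20) = 3576/40 = 89.4000.

89.40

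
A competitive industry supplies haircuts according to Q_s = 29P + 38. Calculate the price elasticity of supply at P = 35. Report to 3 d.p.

At P = 35, Q_s = 1053.
dQ_s/dP = 29.
ε_s = (dQ_s/dP)(P/Q_s) = (29)(35/1053).

0.964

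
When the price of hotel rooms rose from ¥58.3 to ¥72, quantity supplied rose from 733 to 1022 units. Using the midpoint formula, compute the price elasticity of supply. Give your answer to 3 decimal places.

1.566

ΔQ = 1022 − 733 = 289; ΔP = 72 − 58.3 = 13.7.
Midpoints: P̄ = 65.15, Q̄ = 877.5.
ε_s = (ΔQ/ΔP)(P̄/Q̄) = (289/13.7)(65.15/877.5).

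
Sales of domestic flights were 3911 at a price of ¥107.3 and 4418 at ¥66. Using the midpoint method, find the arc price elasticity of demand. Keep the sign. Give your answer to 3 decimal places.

-0.255

ΔQ = 4418 − 3911 = 507; ΔP = 66 − 107.3 = -41.3.
Midpoints: P̄ = 86.65, Q̄ = 4164.5.
ε = (ΔQ/ΔP)(P̄/Q̄) = (507/-41.3)(86.65/4164.5).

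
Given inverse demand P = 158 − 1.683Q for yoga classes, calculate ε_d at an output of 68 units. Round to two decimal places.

-0.38

At Q = 68, P = 158 − 1.683(68) = 43.56.
dP/dQ = −1.683, so dQ/dP = 1/(−1.683) = -0.594.
ε = (dQ/dP)(P/Q) = (-0.594)(43.56/68).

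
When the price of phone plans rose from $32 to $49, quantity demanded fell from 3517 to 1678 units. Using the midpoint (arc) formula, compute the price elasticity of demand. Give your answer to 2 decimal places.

ΔQ = 1678 − 3517 = -1839; ΔP = 49 − 32 = 17.
Midpoints: P̄ = 40.50, Q̄ = 2597.5.
ε = (ΔQ/ΔP)(P̄/Q̄) = (-1839/17)(40.50/2597.5).

-1.69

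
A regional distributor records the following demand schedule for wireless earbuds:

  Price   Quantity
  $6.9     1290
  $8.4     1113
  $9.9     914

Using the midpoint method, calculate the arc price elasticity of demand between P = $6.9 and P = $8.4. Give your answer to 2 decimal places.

At P = 6.9, Q = 1290; at P = 8.4, Q = 1113.
ΔQ = -177, ΔP = 1.5. Midpoints: P̄ = 7.65, Q̄ = 1201.5.
ε = (ΔQ/ΔP)(P̄/Q̄) = (-177/1.5)(7.65/1201.5).

-0.75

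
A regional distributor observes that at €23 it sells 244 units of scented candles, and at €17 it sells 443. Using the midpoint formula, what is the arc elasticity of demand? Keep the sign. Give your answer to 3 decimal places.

ΔQ = 443 − 244 = 199; ΔP = 17 − 23 = -6.
Midpoints: P̄ = 20.00, Q̄ = 343.5.
ε = (ΔQ/ΔP)(P̄/Q̄) = (199/-6)(20.00/343.5).

-1.931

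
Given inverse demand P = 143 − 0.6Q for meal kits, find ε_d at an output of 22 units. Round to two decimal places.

At Q = 22, P = 143 − 0.6(22) = 129.80.
dP/dQ = −0.6, so dQ/dP = 1/(−0.6) = -1.667.
ε = (dQ/dP)(P/Q) = (-1.667)(129.80/22).

-9.83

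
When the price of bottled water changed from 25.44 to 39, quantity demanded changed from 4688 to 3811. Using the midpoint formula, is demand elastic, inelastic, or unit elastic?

inelastic

Arc ε ≈ -0.490.
|ε| = 0.49 < 1.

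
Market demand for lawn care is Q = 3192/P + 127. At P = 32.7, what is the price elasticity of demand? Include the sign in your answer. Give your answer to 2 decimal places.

At P = 32.7, Q = 224.615.
dQ/dP = −3192/P² = -2.985.
ε = (dQ/dP)(P/Q) = (-2.985)(32.7/224.615).

-0.43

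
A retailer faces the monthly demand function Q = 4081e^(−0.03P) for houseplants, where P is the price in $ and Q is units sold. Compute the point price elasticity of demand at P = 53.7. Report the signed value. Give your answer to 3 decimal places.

At P = 53.7, Q = 814.926.
dQ/dP = −0.03·4081e^(−0.03P) = −0.03Q = -24.448.
ε = (dQ/dP)(P/Q) = (-24.448)(53.7/814.926).

-1.611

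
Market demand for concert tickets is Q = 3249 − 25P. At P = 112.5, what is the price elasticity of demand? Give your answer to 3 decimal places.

-6.443

At P = 112.5, Q = 436.500.
dQ/dP = −25.
ε = (dQ/dP)(P/Q) = (-25)(112.5/436.500).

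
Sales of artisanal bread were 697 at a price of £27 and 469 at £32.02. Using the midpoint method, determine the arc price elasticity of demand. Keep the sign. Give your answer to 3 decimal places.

-2.299

ΔQ = 469 − 697 = -228; ΔP = 32.02 − 27 = 5.02.
Midpoints: P̄ = 29.51, Q̄ = 583.0.
ε = (ΔQ/ΔP)(P̄/Q̄) = (-228/5.02)(29.51/583.0).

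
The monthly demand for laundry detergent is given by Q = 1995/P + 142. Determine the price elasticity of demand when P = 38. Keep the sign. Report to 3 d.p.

At P = 38, Q = 194.500.
dQ/dP = −1995/P² = -1.382.
ε = (dQ/dP)(P/Q) = (-1.382)(38/194.500).

-0.270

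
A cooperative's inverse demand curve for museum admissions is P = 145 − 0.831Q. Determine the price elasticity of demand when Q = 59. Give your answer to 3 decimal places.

-1.957

At Q = 59, P = 145 − 0.831(59) = 95.97.
dP/dQ = −0.831, so dQ/dP = 1/(−0.831) = -1.203.
ε = (dQ/dP)(P/Q) = (-1.203)(95.97/59).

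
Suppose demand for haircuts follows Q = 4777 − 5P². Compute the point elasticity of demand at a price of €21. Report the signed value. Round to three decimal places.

At P = 21, Q = 2572.
dQ/dP = −10P = -210.
ε = (dQ/dP)(P/Q) = (-210)(21/2572).

-1.715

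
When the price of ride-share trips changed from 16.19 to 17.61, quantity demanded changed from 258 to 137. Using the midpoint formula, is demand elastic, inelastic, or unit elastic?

elastic

Arc ε ≈ -7.291.
|ε| = 7.29 > 1.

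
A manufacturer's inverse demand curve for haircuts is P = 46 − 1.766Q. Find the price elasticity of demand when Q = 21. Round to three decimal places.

-0.240

At Q = 21, P = 46 − 1.766(21) = 8.91.
dP/dQ = −1.766, so dQ/dP = 1/(−1.766) = -0.566.
ε = (dQ/dP)(P/Q) = (-0.566)(8.91/21).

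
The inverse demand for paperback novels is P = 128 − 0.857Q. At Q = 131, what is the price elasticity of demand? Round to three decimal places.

-0.140

At Q = 131, P = 128 − 0.857(131) = 15.73.
dP/dQ = −0.857, so dQ/dP = 1/(−0.857) = -1.167.
ε = (dQ/dP)(P/Q) = (-1.167)(15.73/131).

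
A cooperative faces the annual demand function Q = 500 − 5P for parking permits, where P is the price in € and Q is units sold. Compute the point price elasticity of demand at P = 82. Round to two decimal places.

At P = 82, Q = 90.
dQ/dP = −5.
ε = (dQ/dP)(P/Q) = (-5)(82/90).

-4.56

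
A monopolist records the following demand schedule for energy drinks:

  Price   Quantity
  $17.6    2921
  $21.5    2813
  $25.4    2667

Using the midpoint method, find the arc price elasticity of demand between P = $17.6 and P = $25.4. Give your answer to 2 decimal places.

At P = 17.6, Q = 2921; at P = 25.4, Q = 2667.
ΔQ = -254, ΔP = 7.8. Midpoints: P̄ = 21.50, Q̄ = 2794.0.
ε = (ΔQ/ΔP)(P̄/Q̄) = (-254/7.8)(21.50/2794.0).

-0.25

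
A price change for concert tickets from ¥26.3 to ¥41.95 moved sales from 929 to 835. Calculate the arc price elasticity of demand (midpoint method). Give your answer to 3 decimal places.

ΔQ = 835 − 929 = -94; ΔP = 41.95 − 26.3 = 15.65.
Midpoints: P̄ = 34.12, Q̄ = 882.0.
ε = (ΔQ/ΔP)(P̄/Q̄) = (-94/15.65)(34.12/882.0).

-0.232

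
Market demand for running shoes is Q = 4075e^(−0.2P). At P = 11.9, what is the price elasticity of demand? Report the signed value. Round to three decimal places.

-2.380

At P = 11.9, Q = 377.144.
dQ/dP = −0.2·4075e^(−0.2P) = −0.2Q = -75.429.
ε = (dQ/dP)(P/Q) = (-75.429)(11.9/377.144).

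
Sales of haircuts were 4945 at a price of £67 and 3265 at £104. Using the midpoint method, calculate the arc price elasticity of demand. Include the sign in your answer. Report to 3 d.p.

ΔQ = 3265 − 4945 = -1680; ΔP = 104 − 67 = 37.
Midpoints: P̄ = 85.50, Q̄ = 4105.0.
ε = (ΔQ/ΔP)(P̄/Q̄) = (-1680/37)(85.50/4105.0).

-0.946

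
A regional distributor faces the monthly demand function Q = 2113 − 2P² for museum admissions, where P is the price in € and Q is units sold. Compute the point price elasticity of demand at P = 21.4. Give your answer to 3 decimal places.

At P = 21.4, Q = 1197.080.
dQ/dP = −4P = -85.600.
ε = (dQ/dP)(P/Q) = (-85.600)(21.4/1197.080).
|ε| > 1, so demand is elastic at this price.

-1.530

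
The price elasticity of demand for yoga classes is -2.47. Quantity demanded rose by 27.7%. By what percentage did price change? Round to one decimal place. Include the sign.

-11.2%

%ΔP ≈ %ΔQ / ε = (27.7%)/(-2.47) = -11.21%.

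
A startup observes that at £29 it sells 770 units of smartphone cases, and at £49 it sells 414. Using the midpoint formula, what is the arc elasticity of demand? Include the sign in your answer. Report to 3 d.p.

ΔQ = 414 − 770 = -356; ΔP = 49 − 29 = 20.
Midpoints: P̄ = 39.00, Q̄ = 592.0.
ε = (ΔQ/ΔP)(P̄/Q̄) = (-356/20)(39.00/592.0).

-1.173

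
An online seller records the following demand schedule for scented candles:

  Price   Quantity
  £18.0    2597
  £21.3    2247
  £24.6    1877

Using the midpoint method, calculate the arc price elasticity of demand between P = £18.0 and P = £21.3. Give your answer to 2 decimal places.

At P = 18.0, Q = 2597; at P = 21.3, Q = 2247.
ΔQ = -350, ΔP = 3.3. Midpoints: P̄ = 19.65, Q̄ = 2422.0.
ε = (ΔQ/ΔP)(P̄/Q̄) = (-350/3.3)(19.65/2422.0).

-0.86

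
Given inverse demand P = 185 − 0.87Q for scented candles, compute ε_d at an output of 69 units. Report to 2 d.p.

At Q = 69, P = 185 − 0.87(69) = 124.97.
dP/dQ = −0.87, so dQ/dP = 1/(−0.87) = -1.149.
ε = (dQ/dP)(P/Q) = (-1.149)(124.97/69).

-2.08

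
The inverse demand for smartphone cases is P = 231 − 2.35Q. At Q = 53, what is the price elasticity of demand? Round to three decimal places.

At Q = 53, P = 231 − 2.35(53) = 106.45.
dP/dQ = −2.35, so dQ/dP = 1/(−2.35) = -0.426.
ε = (dQ/dP)(P/Q) = (-0.426)(106.45/53).

-0.855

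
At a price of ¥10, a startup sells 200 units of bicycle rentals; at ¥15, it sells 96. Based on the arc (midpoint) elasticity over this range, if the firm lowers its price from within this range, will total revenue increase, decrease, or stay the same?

increase

Arc ε = (-104/5)(12.50/148.0) ≈ -1.757.
|ε| = 1.76 > 1, so demand is elastic. A price cut therefore raises total revenue.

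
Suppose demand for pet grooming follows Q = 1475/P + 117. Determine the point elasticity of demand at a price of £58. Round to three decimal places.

At P = 58, Q = 142.431.
dQ/dP = −1475/P² = -0.438.
ε = (dQ/dP)(P/Q) = (-0.438)(58/142.431).

-0.179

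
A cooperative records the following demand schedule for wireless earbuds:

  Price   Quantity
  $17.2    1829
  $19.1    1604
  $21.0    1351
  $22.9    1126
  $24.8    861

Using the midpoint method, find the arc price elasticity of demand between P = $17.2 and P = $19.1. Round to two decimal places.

-1.25

At P = 17.2, Q = 1829; at P = 19.1, Q = 1604.
ΔQ = -225, ΔP = 1.9. Midpoints: P̄ = 18.15, Q̄ = 1716.5.
ε = (ΔQ/ΔP)(P̄/Q̄) = (-225/1.9)(18.15/1716.5).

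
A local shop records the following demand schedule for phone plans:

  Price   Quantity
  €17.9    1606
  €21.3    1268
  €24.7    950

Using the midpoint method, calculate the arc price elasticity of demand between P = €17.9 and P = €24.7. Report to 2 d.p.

-1.61

At P = 17.9, Q = 1606; at P = 24.7, Q = 950.
ΔQ = -656, ΔP = 6.8. Midpoints: P̄ = 21.30, Q̄ = 1278.0.
ε = (ΔQ/ΔP)(P̄/Q̄) = (-656/6.8)(21.30/1278.0).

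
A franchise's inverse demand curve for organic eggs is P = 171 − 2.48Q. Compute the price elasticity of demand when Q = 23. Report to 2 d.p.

-2.00

At Q = 23, P = 171 − 2.48(23) = 113.96.
dP/dQ = −2.48, so dQ/dP = 1/(−2.48) = -0.403.
ε = (dQ/dP)(P/Q) = (-0.403)(113.96/23).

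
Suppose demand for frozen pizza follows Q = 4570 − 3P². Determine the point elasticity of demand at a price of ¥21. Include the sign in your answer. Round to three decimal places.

At P = 21, Q = 3247.
dQ/dP = −6P = -126.
ε = (dQ/dP)(P/Q) = (-126)(21/3247).

-0.815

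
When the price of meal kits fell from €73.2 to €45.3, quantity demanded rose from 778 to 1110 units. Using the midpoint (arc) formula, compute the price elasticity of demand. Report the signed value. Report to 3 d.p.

ΔQ = 1110 − 778 = 332; ΔP = 45.3 − 73.2 = -27.9.
Midpoints: P̄ = 59.25, Q̄ = 944.0.
ε = (ΔQ/ΔP)(P̄/Q̄) = (332/-27.9)(59.25/944.0).

-0.747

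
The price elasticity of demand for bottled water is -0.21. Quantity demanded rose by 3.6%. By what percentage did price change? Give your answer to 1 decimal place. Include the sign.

-17.1%

%ΔP ≈ %ΔQ / ε = (3.6%)/(-0.21) = -17.14%.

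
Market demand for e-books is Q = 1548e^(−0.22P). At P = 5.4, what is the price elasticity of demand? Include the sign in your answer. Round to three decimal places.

-1.188

At P = 5.4, Q = 471.877.
dQ/dP = −0.22·1548e^(−0.22P) = −0.22Q = -103.813.
ε = (dQ/dP)(P/Q) = (-103.813)(5.4/471.877).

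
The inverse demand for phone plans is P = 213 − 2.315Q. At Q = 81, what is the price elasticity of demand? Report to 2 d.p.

At Q = 81, P = 213 − 2.315(81) = 25.49.
dP/dQ = −2.315, so dQ/dP = 1/(−2.315) = -0.432.
ε = (dQ/dP)(P/Q) = (-0.432)(25.49/81).

-0.14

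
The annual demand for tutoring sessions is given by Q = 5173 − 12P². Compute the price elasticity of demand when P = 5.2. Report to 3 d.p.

-0.134

At P = 5.2, Q = 4848.520.
dQ/dP = −24P = -124.800.
ε = (dQ/dP)(P/Q) = (-124.800)(5.2/4848.520).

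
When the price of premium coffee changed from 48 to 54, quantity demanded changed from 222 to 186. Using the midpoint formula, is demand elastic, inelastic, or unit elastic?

elastic

Arc ε ≈ -1.500.
|ε| = 1.50 > 1.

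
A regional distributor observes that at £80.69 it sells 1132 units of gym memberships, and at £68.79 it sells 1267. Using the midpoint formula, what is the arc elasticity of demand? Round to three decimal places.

-0.707

ΔQ = 1267 − 1132 = 135; ΔP = 68.79 − 80.69 = -11.9.
Midpoints: P̄ = 74.74, Q̄ = 1199.5.
ε = (ΔQ/ΔP)(P̄/Q̄) = (135/-11.9)(74.74/1199.5).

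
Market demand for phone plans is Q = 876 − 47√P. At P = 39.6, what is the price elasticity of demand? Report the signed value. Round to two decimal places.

At P = 39.6, Q = 580.236.
dQ/dP = −47/(2√P) = -3.734.
ε = (dQ/dP)(P/Q) = (-3.734)(39.6/580.236).

-0.25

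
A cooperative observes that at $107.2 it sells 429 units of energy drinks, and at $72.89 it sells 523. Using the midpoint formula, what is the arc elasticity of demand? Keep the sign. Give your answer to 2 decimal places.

ΔQ = 523 − 429 = 94; ΔP = 72.89 − 107.2 = -34.31.
Midpoints: P̄ = 90.05, Q̄ = 476.0.
ε = (ΔQ/ΔP)(P̄/Q̄) = (94/-34.31)(90.05/476.0).

-0.52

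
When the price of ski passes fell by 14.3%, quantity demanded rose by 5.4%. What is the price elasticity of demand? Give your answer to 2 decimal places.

-0.38

ε = %ΔQ / %ΔP = (5.4)/(-14.3) = -0.378.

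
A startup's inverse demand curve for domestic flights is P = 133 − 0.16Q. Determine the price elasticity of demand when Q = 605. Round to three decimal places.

-0.374

At Q = 605, P = 133 − 0.16(605) = 36.20.
dP/dQ = −0.16, so dQ/dP = 1/(−0.16) = -6.250.
ε = (dQ/dP)(P/Q) = (-6.250)(36.20/605).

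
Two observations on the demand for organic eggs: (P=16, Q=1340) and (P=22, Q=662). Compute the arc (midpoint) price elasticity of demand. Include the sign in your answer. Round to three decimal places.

ΔQ = 662 − 1340 = -678; ΔP = 22 − 16 = 6.
Midpoints: P̄ = 19.00, Q̄ = 1001.0.
ε = (ΔQ/ΔP)(P̄/Q̄) = (-678/6)(19.00/1001.0).

-2.145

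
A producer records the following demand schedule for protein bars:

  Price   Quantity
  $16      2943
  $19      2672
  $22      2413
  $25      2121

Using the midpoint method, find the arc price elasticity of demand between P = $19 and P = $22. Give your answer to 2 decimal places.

-0.70

At P = 19, Q = 2672; at P = 22, Q = 2413.
ΔQ = -259, ΔP = 3. Midpoints: P̄ = 20.50, Q̄ = 2542.5.
ε = (ΔQ/ΔP)(P̄/Q̄) = (-259/3)(20.50/2542.5).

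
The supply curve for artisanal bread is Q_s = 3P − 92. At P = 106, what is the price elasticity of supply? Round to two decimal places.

1.41

At P = 106, Q_s = 226.
dQ_s/dP = 3.
ε_s = (dQ_s/dP)(P/Q_s) = (3)(106/226).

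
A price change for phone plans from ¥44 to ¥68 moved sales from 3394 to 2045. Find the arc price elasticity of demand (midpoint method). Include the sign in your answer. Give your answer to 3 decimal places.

-1.157

ΔQ = 2045 − 3394 = -1349; ΔP = 68 − 44 = 24.
Midpoints: P̄ = 56.00, Q̄ = 2719.5.
ε = (ΔQ/ΔP)(P̄/Q̄) = (-1349/24)(56.00/2719.5).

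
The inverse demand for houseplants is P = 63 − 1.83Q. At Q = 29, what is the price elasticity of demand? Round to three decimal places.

-0.187

At Q = 29, P = 63 − 1.83(29) = 9.93.
dP/dQ = −1.83, so dQ/dP = 1/(−1.83) = -0.546.
ε = (dQ/dP)(P/Q) = (-0.546)(9.93/29).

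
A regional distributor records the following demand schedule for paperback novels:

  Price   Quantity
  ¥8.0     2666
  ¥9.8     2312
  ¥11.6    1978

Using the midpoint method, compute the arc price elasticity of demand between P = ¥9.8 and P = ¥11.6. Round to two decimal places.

At P = 9.8, Q = 2312; at P = 11.6, Q = 1978.
ΔQ = -334, ΔP = 1.8. Midpoints: P̄ = 10.70, Q̄ = 2145.0.
ε = (ΔQ/ΔP)(P̄/Q̄) = (-334/1.8)(10.70/2145.0).

-0.93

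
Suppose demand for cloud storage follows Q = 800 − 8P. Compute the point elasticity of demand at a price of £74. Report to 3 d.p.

-2.846

At P = 74, Q = 208.
dQ/dP = −8.
ε = (dQ/dP)(P/Q) = (-8)(74/208).
|ε| > 1, so demand is elastic at this price.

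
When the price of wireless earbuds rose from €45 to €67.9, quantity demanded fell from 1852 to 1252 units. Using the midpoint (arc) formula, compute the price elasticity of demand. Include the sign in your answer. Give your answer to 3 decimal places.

-0.953

ΔQ = 1252 − 1852 = -600; ΔP = 67.9 − 45 = 22.9.
Midpoints: P̄ = 56.45, Q̄ = 1552.0.
ε = (ΔQ/ΔP)(P̄/Q̄) = (-600/22.9)(56.45/1552.0).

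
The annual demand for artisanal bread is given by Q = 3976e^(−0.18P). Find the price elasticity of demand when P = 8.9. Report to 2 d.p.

-1.60

At P = 8.9, Q = 801.137.
dQ/dP = −0.18·3976e^(−0.18P) = −0.18Q = -144.205.
ε = (dQ/dP)(P/Q) = (-144.205)(8.9/801.137).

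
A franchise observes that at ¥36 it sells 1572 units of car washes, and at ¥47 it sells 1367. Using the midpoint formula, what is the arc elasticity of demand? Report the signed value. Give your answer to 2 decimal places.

ΔQ = 1367 − 1572 = -205; ΔP = 47 − 36 = 11.
Midpoints: P̄ = 41.50, Q̄ = 1469.5.
ε = (ΔQ/ΔP)(P̄/Q̄) = (-205/11)(41.50/1469.5).

-0.53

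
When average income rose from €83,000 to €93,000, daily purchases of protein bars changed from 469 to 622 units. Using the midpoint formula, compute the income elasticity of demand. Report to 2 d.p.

2.47

ΔQ = 153, ΔI = 10000. Midpoints: Ī = 88,000, Q̄ = 545.5.
ε_I = (ΔQ/ΔI)(Ī/Q̄) = (153/10000)(88000/545.5).
ε_I > 0, so the good is normal.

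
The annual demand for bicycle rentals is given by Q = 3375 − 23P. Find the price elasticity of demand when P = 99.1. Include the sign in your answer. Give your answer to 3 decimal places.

At P = 99.1, Q = 1095.700.
dQ/dP = −23.
ε = (dQ/dP)(P/Q) = (-23)(99.1/1095.700).

-2.080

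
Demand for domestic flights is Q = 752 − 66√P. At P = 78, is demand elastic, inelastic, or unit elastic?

elastic

Q = 169.104, dQ/dP = -3.737.
ε = (dQ/dP)(P/Q) ≈ -1.723.
|ε| = 1.72 > 1.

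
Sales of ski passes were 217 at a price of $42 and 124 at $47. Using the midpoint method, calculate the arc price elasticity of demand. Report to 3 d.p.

ΔQ = 124 − 217 = -93; ΔP = 47 − 42 = 5.
Midpoints: P̄ = 44.50, Q̄ = 170.5.
ε = (ΔQ/ΔP)(P̄/Q̄) = (-93/5)(44.50/170.5).

-4.855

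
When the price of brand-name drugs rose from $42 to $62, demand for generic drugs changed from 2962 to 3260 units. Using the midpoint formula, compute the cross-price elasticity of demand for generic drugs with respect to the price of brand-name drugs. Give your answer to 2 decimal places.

ΔQ_x = 3260 − 2962 = 298; ΔP_y = 62 − 42 = 20.
Midpoints: P̄_y = 52.00, Q̄_x = 3111.0.
ε_xy = (ΔQ_x/ΔP_y)(P̄_y/Q̄_x) = (298/20)(52.00/3111.0).
ε_xy > 0, so the goods are substitutes.

0.25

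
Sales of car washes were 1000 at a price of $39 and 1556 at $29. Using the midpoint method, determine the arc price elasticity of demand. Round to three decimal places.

-1.479

ΔQ = 1556 − 1000 = 556; ΔP = 29 − 39 = -10.
Midpoints: P̄ = 34.00, Q̄ = 1278.0.
ε = (ΔQ/ΔP)(P̄/Q̄) = (556/-10)(34.00/1278.0).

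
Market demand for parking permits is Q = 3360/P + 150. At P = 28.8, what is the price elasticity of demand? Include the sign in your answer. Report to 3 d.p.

At P = 28.8, Q = 266.667.
dQ/dP = −3360/P² = -4.051.
ε = (dQ/dP)(P/Q) = (-4.051)(28.8/266.667).
|ε| < 1, so demand is inelastic at this price.

-0.438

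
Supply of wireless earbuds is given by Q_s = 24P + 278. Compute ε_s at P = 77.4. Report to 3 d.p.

At P = 77.4, Q_s = 2135.60.
dQ_s/dP = 24.
ε_s = (dQ_s/dP)(P/Q_s) = (24)(77.4/2135.60).

0.870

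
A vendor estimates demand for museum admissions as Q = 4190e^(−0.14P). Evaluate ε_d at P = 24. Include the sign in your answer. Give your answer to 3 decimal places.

-3.360

At P = 24, Q = 145.541.
dQ/dP = −0.14·4190e^(−0.14P) = −0.14Q = -20.376.
ε = (dQ/dP)(P/Q) = (-20.376)(24/145.541).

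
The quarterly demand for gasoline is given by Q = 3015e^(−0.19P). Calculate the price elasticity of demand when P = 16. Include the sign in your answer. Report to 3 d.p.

-3.040

At P = 16, Q = 144.222.
dQ/dP = −0.19·3015e^(−0.19P) = −0.19Q = -27.402.
ε = (dQ/dP)(P/Q) = (-27.402)(16/144.222).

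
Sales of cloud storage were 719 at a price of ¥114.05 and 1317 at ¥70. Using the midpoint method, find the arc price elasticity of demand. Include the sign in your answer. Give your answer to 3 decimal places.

ΔQ = 1317 − 719 = 598; ΔP = 70 − 114.05 = -44.05.
Midpoints: P̄ = 92.03, Q̄ = 1018.0.
ε = (ΔQ/ΔP)(P̄/Q̄) = (598/-44.05)(92.03/1018.0).

-1.227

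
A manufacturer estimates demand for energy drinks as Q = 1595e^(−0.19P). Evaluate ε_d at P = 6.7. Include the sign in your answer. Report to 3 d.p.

-1.273

At P = 6.7, Q = 446.585.
dQ/dP = −0.19·1595e^(−0.19P) = −0.19Q = -84.851.
ε = (dQ/dP)(P/Q) = (-84.851)(6.7/446.585).
|ε| > 1, so demand is elastic at this price.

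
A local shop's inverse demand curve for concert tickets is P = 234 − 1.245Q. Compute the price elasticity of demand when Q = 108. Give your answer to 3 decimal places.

-0.740

At Q = 108, P = 234 − 1.245(108) = 99.54.
dP/dQ = −1.245, so dQ/dP = 1/(−1.245) = -0.803.
ε = (dQ/dP)(P/Q) = (-0.803)(99.54/108).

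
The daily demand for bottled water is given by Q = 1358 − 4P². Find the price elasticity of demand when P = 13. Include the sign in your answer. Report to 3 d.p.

-1.982

At P = 13, Q = 682.
dQ/dP = −8P = -104.
ε = (dQ/dP)(P/Q) = (-104)(13/682).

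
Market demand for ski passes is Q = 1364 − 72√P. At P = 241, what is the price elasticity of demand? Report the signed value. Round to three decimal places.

At P = 241, Q = 246.259.
dQ/dP = −72/(2√P) = -2.319.
ε = (dQ/dP)(P/Q) = (-2.319)(241/246.259).
|ε| > 1, so demand is elastic at this price.

-2.269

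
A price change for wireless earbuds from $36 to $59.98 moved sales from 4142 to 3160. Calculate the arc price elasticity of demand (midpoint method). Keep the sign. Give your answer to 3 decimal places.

-0.538

ΔQ = 3160 − 4142 = -982; ΔP = 59.98 − 36 = 23.98.
Midpoints: P̄ = 47.99, Q̄ = 3651.0.
ε = (ΔQ/ΔP)(P̄/Q̄) = (-982/23.98)(47.99/3651.0).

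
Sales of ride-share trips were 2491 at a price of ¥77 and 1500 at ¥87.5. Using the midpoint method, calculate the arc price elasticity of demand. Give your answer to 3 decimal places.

-3.890

ΔQ = 1500 − 2491 = -991; ΔP = 87.5 − 77 = 10.5.
Midpoints: P̄ = 82.25, Q̄ = 1995.5.
ε = (ΔQ/ΔP)(P̄/Q̄) = (-991/10.5)(82.25/1995.5).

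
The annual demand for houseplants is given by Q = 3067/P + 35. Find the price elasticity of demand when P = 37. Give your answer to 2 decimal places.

At P = 37, Q = 117.892.
dQ/dP = −3067/P² = -2.240.
ε = (dQ/dP)(P/Q) = (-2.240)(37/117.892).

-0.70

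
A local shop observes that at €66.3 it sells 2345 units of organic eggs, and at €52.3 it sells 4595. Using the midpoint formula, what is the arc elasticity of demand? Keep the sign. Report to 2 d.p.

ΔQ = 4595 − 2345 = 2250; ΔP = 52.3 − 66.3 = -14.
Midpoints: P̄ = 59.30, Q̄ = 3470.0.
ε = (ΔQ/ΔP)(P̄/Q̄) = (2250/-14)(59.30/3470.0).

-2.75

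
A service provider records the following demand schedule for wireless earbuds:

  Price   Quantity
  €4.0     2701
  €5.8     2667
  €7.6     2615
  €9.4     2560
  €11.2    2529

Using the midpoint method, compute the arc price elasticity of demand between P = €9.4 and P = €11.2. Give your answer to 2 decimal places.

-0.07

At P = 9.4, Q = 2560; at P = 11.2, Q = 2529.
ΔQ = -31, ΔP = 1.8. Midpoints: P̄ = 10.30, Q̄ = 2544.5.
ε = (ΔQ/ΔP)(P̄/Q̄) = (-31/1.8)(10.30/2544.5).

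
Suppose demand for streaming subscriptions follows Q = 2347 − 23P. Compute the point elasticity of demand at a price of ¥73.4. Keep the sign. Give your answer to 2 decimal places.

At P = 73.4, Q = 658.800.
dQ/dP = −23.
ε = (dQ/dP)(P/Q) = (-23)(73.4/658.800).

-2.56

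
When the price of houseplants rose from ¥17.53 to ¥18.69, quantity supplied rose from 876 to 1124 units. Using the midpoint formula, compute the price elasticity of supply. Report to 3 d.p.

3.872

ΔQ = 1124 − 876 = 248; ΔP = 18.69 − 17.53 = 1.16.
Midpoints: P̄ = 18.11, Q̄ = 1000.0.
ε_s = (ΔQ/ΔP)(P̄/Q̄) = (248/1.16)(18.11/1000.0).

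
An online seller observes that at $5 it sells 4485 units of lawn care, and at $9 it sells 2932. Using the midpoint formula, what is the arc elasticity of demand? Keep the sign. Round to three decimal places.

-0.733

ΔQ = 2932 − 4485 = -1553; ΔP = 9 − 5 = 4.
Midpoints: P̄ = 7.00, Q̄ = 3708.5.
ε = (ΔQ/ΔP)(P̄/Q̄) = (-1553/4)(7.00/3708.5).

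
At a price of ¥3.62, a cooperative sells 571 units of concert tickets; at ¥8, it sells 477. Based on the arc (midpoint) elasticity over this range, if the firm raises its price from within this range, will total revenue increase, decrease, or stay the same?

Arc ε = (-94/4.38)(5.81/524.0) ≈ -0.238.
|ε| = 0.24 < 1, so demand is inelastic. A price rise therefore raises total revenue.

increase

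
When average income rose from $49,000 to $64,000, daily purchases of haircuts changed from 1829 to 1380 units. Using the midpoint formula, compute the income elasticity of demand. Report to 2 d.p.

ΔQ = -449, ΔI = 15000. Midpoints: Ī = 56,500, Q̄ = 1604.5.
ε_I = (ΔQ/ΔI)(Ī/Q̄) = (-449/15000)(56500/1604.5).

-1.05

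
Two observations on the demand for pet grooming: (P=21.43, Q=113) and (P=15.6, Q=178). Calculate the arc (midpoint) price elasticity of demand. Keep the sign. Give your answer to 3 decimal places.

-1.419

ΔQ = 178 − 113 = 65; ΔP = 15.6 − 21.43 = -5.83.
Midpoints: P̄ = 18.52, Q̄ = 145.5.
ε = (ΔQ/ΔP)(P̄/Q̄) = (65/-5.83)(18.52/145.5).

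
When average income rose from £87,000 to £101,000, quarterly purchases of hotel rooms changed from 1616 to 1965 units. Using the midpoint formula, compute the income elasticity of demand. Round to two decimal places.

ΔQ = 349, ΔI = 14000. Midpoints: Ī = 94,000, Q̄ = 1790.5.
ε_I = (ΔQ/ΔI)(Ī/Q̄) = (349/14000)(94000/1790.5).

1.31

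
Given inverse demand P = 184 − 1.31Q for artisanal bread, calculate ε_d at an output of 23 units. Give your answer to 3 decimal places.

-5.107

At Q = 23, P = 184 − 1.31(23) = 153.87.
dP/dQ = −1.31, so dQ/dP = 1/(−1.31) = -0.763.
ε = (dQ/dP)(P/Q) = (-0.763)(153.87/23).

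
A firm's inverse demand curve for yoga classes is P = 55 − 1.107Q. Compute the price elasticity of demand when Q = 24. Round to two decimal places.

-1.07

At Q = 24, P = 55 − 1.107(24) = 28.43.
dP/dQ = −1.107, so dQ/dP = 1/(−1.107) = -0.903.
ε = (dQ/dP)(P/Q) = (-0.903)(28.43/24).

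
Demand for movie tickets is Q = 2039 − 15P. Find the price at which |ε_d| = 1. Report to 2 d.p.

For linear demand Q = a − bP, ε = −bP/(a − bP). |ε| = 1 when bP = a − bP, i.e. P = a/(2b).
P = 2039/(2·15) = 2039/30 = 67.9667.

67.97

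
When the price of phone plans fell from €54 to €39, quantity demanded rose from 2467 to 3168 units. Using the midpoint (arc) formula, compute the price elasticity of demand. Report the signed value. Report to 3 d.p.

ΔQ = 3168 − 2467 = 701; ΔP = 39 − 54 = -15.
Midpoints: P̄ = 46.50, Q̄ = 2817.5.
ε = (ΔQ/ΔP)(P̄/Q̄) = (701/-15)(46.50/2817.5).

-0.771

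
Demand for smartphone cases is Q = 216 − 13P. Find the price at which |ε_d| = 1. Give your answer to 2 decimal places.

For linear demand Q = a − bP, ε = −bP/(a − bP). |ε| = 1 when bP = a − bP, i.e. P = a/(2b).
P = 216/(2·13) = 216/26 = 8.3077.

8.31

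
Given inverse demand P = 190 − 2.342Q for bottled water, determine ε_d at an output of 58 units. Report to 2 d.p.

At Q = 58, P = 190 − 2.342(58) = 54.16.
dP/dQ = −2.342, so dQ/dP = 1/(−2.342) = -0.427.
ε = (dQ/dP)(P/Q) = (-0.427)(54.16/58).

-0.40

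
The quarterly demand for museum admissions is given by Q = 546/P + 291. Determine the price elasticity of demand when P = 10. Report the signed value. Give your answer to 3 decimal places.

At P = 10, Q = 345.600.
dQ/dP = −546/P² = -5.460.
ε = (dQ/dP)(P/Q) = (-5.460)(10/345.600).
|ε| < 1, so demand is inelastic at this price.

-0.158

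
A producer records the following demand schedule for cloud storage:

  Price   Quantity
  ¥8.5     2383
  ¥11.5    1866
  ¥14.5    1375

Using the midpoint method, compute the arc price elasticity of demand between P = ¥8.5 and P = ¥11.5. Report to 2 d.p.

-0.81

At P = 8.5, Q = 2383; at P = 11.5, Q = 1866.
ΔQ = -517, ΔP = 3.0. Midpoints: P̄ = 10.00, Q̄ = 2124.5.
ε = (ΔQ/ΔP)(P̄/Q̄) = (-517/3.0)(10.00/2124.5).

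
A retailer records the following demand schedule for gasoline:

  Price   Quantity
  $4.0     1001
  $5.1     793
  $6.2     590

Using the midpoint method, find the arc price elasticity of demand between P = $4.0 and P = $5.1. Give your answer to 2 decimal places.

At P = 4.0, Q = 1001; at P = 5.1, Q = 793.
ΔQ = -208, ΔP = 1.1. Midpoints: P̄ = 4.55, Q̄ = 897.0.
ε = (ΔQ/ΔP)(P̄/Q̄) = (-208/1.1)(4.55/897.0).

-0.96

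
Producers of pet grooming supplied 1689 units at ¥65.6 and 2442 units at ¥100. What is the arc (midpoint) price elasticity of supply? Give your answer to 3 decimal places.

0.877

ΔQ = 2442 − 1689 = 753; ΔP = 100 − 65.6 = 34.4.
Midpoints: P̄ = 82.80, Q̄ = 2065.5.
ε_s = (ΔQ/ΔP)(P̄/Q̄) = (753/34.4)(82.80/2065.5).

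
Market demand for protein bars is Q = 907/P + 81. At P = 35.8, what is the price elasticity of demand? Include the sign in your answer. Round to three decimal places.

At P = 35.8, Q = 106.335.
dQ/dP = −907/P² = -0.708.
ε = (dQ/dP)(P/Q) = (-0.708)(35.8/106.335).

-0.238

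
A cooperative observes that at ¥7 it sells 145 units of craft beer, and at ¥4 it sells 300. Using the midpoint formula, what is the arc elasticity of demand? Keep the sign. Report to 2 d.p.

ΔQ = 300 − 145 = 155; ΔP = 4 − 7 = -3.
Midpoints: P̄ = 5.50, Q̄ = 222.5.
ε = (ΔQ/ΔP)(P̄/Q̄) = (155/-3)(5.50/222.5).

-1.28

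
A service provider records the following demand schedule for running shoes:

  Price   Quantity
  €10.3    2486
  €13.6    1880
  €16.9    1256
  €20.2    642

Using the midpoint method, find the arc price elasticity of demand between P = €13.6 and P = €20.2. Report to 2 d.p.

-2.51

At P = 13.6, Q = 1880; at P = 20.2, Q = 642.
ΔQ = -1238, ΔP = 6.6. Midpoints: P̄ = 16.90, Q̄ = 1261.0.
ε = (ΔQ/ΔP)(P̄/Q̄) = (-1238/6.6)(16.90/1261.0).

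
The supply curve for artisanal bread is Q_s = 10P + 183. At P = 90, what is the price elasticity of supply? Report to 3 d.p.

0.831

At P = 90, Q_s = 1083.
dQ_s/dP = 10.
ε_s = (dQ_s/dP)(P/Q_s) = (10)(90/1083).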